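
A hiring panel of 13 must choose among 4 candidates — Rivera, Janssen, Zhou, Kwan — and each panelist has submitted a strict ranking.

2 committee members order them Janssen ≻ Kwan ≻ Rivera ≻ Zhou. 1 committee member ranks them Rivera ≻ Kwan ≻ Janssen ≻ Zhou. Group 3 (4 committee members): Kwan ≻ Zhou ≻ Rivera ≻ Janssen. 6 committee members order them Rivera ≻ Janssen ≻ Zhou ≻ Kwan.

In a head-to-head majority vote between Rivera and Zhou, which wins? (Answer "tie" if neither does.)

Ballots ranking Rivera above Zhou: 2 + 1 + 6 = 9.
Ballots ranking Zhou above Rivera: 13 − 9 = 4.
Rivera wins the head-to-head 9–4.

Rivera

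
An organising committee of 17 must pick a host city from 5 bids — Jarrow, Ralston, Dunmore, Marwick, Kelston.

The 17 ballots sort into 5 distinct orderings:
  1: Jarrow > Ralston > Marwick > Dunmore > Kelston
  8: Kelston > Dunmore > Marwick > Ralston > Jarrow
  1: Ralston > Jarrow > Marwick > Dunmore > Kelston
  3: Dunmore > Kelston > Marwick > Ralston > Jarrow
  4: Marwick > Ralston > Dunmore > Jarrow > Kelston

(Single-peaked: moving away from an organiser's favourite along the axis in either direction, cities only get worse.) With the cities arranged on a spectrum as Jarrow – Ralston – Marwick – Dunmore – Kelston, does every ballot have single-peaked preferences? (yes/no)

yes

Axis positions: Jarrow=1, Ralston=2, Marwick=3, Dunmore=4, Kelston=5.
Bloc 1 (peak Jarrow at position 1): ranking walks positions 1-2-3-4-5, expanding outward from the peak — single-peaked.
Bloc 2 (peak Kelston at position 5): ranking walks positions 5-4-3-2-1, expanding outward from the peak — single-peaked.
Bloc 3 (peak Ralston at position 2): ranking walks positions 2-1-3-4-5, expanding outward from the peak — single-peaked.
Bloc 4 (peak Dunmore at position 4): ranking walks positions 4-5-3-2-1, expanding outward from the peak — single-peaked.
Bloc 5 (peak Marwick at position 3): ranking walks positions 3-2-4-1-5, expanding outward from the peak — single-peaked.
Every ranking is single-peaked on this axis.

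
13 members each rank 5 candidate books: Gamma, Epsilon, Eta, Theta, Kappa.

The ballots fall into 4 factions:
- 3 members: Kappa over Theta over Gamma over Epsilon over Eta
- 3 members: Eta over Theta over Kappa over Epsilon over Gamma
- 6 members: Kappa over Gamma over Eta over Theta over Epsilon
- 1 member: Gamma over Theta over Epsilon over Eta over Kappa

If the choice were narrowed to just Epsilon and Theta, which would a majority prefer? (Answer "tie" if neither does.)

No ballot ranks Epsilon above Theta: 0.
Ballots ranking Theta above Epsilon: 13 − 0 = 13.
Theta wins the head-to-head 13–0.

Theta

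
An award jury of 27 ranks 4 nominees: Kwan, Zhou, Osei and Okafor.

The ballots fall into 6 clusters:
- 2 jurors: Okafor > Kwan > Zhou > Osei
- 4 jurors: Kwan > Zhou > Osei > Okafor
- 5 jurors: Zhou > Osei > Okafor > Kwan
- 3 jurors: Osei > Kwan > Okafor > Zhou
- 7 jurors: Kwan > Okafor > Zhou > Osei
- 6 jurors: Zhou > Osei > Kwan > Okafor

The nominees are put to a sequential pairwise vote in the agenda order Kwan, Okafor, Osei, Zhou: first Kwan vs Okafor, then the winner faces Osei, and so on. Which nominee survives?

Round 1: Kwan vs Okafor — 20–7, Kwan advances.
Round 2: Kwan vs Osei — 13–14, Osei advances.
Round 3: Osei vs Zhou — 3–24, Zhou advances.
Zhou survives the agenda.

Zhou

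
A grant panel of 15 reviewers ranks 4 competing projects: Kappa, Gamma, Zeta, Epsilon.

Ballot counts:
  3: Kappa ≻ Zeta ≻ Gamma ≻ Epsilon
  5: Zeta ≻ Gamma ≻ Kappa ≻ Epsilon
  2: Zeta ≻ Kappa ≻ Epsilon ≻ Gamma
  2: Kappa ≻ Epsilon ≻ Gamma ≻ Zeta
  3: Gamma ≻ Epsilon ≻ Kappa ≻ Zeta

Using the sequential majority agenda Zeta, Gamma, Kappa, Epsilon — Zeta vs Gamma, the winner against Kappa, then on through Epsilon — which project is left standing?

Round 1: Zeta vs Gamma — 10–5, Zeta advances.
Round 2: Zeta vs Kappa — 7–8, Kappa advances.
Round 3: Kappa vs Epsilon — 12–3, Kappa advances.
Kappa survives the agenda.

Kappa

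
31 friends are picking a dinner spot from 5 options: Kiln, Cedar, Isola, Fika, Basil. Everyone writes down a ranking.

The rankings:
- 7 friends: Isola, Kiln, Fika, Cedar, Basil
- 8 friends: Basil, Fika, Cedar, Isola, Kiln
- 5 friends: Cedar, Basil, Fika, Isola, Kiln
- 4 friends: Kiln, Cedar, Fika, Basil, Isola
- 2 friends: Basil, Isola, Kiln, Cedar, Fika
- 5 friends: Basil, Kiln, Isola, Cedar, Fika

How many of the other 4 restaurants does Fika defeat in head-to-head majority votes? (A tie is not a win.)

Fika against each rival (31 friends):
Fika vs Kiln: 13 to 18, Kiln.
Fika vs Cedar: Cedar, 16–15.
Fika–Isola: Fika 17–14.
Fika vs Basil: Basil wins 20–11.
Fika beats Isola; loses to Kiln, Cedar, Basil — 1 pairwise win.

1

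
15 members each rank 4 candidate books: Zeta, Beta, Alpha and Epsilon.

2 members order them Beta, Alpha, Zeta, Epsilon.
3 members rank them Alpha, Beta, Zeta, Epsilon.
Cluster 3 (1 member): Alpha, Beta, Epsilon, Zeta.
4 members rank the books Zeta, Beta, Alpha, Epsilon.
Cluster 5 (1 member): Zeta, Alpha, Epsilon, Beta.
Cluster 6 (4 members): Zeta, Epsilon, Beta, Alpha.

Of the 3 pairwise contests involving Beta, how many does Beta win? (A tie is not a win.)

Beta against each rival (15 members):
Beta–Zeta: Zeta 9–6.
Beta–Alpha: Beta 10–5.
Beta vs Epsilon: Beta is ranked higher on 2+3+1+4 = 10 ballots, Epsilon on 5. Beta wins 10–5.
Beta beats Alpha, Epsilon; loses to Zeta — 2 pairwise wins.

2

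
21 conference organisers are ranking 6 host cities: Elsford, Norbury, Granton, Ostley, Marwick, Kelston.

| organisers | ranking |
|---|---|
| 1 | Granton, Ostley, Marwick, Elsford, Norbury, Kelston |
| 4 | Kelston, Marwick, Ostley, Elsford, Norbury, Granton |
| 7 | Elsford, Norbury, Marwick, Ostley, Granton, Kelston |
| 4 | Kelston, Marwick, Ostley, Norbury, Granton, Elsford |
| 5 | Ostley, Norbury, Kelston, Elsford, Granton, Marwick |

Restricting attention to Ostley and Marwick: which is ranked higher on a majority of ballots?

Ballots ranking Ostley above Marwick: 1 + 5 = 6.
Ballots ranking Marwick above Ostley: 21 − 6 = 15.
Marwick wins the head-to-head 15–6.

Marwick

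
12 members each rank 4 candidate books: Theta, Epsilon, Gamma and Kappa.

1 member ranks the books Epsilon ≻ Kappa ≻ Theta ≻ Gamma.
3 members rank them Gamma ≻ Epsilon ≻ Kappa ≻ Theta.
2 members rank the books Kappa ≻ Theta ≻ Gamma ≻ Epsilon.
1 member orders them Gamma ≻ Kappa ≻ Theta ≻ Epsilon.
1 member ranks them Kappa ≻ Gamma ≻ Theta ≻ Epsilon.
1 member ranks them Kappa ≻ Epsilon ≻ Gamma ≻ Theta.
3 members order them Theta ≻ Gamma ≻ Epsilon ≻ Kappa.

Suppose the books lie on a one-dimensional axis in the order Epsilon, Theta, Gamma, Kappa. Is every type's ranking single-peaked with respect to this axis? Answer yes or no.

Axis positions: Epsilon=1, Theta=2, Gamma=3, Kappa=4.
Type 1: ranking walks positions 1-4-2-3; Kappa is ranked above Theta even though Theta lies between Kappa and the peak Epsilon on the axis — preferences dip and rise again. Not single-peaked.
Type 2: ranking walks positions 3-1-4-2; Epsilon is ranked above Theta even though Theta lies between Epsilon and the peak Gamma on the axis — preferences dip and rise again. Not single-peaked.
Type 3: ranking walks positions 4-2-3-1; Theta is ranked above Gamma even though Gamma lies between Theta and the peak Kappa on the axis — preferences dip and rise again. Not single-peaked.
Type 4 (peak Gamma at position 3): ranking walks positions 3-4-2-1, expanding outward from the peak — single-peaked.
Type 5 (peak Kappa at position 4): ranking walks positions 4-3-2-1, expanding outward from the peak — single-peaked.
Type 6: ranking walks positions 4-1-3-2; Epsilon is ranked above Gamma even though Gamma lies between Epsilon and the peak Kappa on the axis — preferences dip and rise again. Not single-peaked.
Type 7 (peak Theta at position 2): ranking walks positions 2-3-1-4, expanding outward from the peak — single-peaked.
Type 1 violates single-peakedness, so the profile is not single-peaked on this axis.

no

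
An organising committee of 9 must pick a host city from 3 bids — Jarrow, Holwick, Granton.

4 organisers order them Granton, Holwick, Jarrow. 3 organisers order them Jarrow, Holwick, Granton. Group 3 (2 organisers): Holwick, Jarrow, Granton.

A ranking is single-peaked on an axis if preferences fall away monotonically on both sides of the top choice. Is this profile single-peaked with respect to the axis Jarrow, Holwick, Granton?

yes

Axis positions: Jarrow=1, Holwick=2, Granton=3.
Group 1 (peak Granton at position 3): ranking walks positions 3-2-1, expanding outward from the peak — single-peaked.
Group 2 (peak Jarrow at position 1): ranking walks positions 1-2-3, expanding outward from the peak — single-peaked.
Group 3 (peak Holwick at position 2): ranking walks positions 2-1-3, expanding outward from the peak — single-peaked.
Every ranking is single-peaked on this axis.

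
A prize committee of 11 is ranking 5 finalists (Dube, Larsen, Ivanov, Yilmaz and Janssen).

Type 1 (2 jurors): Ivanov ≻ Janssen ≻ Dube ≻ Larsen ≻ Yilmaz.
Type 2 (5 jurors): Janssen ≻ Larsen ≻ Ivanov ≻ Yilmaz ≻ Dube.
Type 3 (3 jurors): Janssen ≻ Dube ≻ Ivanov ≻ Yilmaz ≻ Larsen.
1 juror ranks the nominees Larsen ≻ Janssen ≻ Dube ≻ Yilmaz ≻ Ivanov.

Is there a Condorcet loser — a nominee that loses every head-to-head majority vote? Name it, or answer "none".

Yilmaz

Pairwise majorities:
Dube vs Larsen: 5 to 6, Larsen.
Dube–Ivanov: Ivanov 7–4.
Dube vs Yilmaz: Dube wins 6–5.
Dube vs Janssen: 0 to 11, Janssen.
Larsen vs Ivanov: Larsen, 6–5.
Larsen vs Yilmaz: Larsen wins 8–3.
Larsen vs Janssen: Janssen, 10–1.
Ivanov vs Yilmaz: Ivanov, 10–1.
Ivanov vs Janssen: 2 to 9, Janssen.
Yilmaz vs Janssen: Yilmaz is ranked higher on 0 ballots, Janssen on 11. Janssen wins 11–0.
Yilmaz loses to every other nominee — it is the Condorcet loser.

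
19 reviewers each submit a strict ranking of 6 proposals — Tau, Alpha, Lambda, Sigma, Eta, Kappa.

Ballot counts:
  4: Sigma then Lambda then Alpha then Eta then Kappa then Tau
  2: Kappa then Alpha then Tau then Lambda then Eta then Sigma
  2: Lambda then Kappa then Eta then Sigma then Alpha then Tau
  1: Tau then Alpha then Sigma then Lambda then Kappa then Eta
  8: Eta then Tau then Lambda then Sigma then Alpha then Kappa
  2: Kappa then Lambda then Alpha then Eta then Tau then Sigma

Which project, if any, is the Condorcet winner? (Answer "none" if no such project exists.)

none

Check each pair by majority over 19 ballots:
Tau vs Alpha: Tau is ranked higher on 1+8 = 9 ballots, Alpha on 10. Alpha wins 10–9.
Tau vs Lambda: Tau preferred on 2+1+8 = 11 ballots; Tau wins 11–8.
Tau vs Sigma: Tau is ranked higher on 2+1+8+2 = 13 ballots, Sigma on 6. Tau wins 13–6.
Tau vs Eta: 2+1 = 3 for Tau, 16 for Eta — Eta by 16–3.
Tau vs Kappa: 1+8 = 9 for Tau, 10 for Kappa — Kappa by 10–9.
Alpha vs Lambda: 2+1 = 3 for Alpha, 16 for Lambda — Lambda by 16–3.
Alpha vs Sigma: Alpha preferred on 2+1+2 = 5 ballots; Sigma wins 14–5.
Alpha vs Eta: 9 to 10, Eta.
Alpha vs Kappa: Alpha preferred on 4+1+8 = 13 ballots; Alpha wins 13–6.
Lambda vs Sigma: Lambda preferred on 2+2+8+2 = 14 ballots; Lambda wins 14–5.
Lambda vs Eta: Lambda preferred on 4+2+2+1+2 = 11 ballots; Lambda wins 11–8.
Lambda vs Kappa: Lambda is ranked higher on 4+2+1+8 = 15 ballots, Kappa on 4. Lambda wins 15–4.
Sigma vs Eta: Sigma preferred on 4+1 = 5 ballots; Eta wins 14–5.
Sigma vs Kappa: 13 to 6, Sigma.
Eta vs Kappa: Eta preferred on 4+8 = 12 ballots; Eta wins 12–7.
Every project loses at least once (Tau loses to Alpha; Alpha loses to Lambda; Lambda loses to Tau; Sigma loses to Tau; Eta loses to Lambda; Kappa loses to Alpha). The majority relation contains the cycle Tau → Lambda → Alpha → Tau, so there is no Condorcet winner.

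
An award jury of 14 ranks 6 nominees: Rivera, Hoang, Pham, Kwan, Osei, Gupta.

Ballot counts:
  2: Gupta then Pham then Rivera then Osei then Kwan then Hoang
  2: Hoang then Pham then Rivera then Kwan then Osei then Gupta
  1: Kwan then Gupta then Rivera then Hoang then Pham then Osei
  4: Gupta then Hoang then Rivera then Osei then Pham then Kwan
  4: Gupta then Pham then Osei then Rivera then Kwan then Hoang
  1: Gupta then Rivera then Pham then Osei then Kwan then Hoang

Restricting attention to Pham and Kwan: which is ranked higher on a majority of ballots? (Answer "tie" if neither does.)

Ballots ranking Pham above Kwan: 2 + 2 + 4 + 4 + 1 = 13.
Ballots ranking Kwan above Pham: 14 − 13 = 1.
Pham wins the head-to-head 13–1.

Pham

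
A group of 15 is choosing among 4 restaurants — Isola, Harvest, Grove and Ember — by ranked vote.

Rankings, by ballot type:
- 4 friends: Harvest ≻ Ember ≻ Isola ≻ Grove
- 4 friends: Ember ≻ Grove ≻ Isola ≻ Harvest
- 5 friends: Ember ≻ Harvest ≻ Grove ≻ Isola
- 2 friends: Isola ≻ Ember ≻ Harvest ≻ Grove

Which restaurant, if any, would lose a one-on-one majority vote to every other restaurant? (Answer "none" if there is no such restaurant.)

Isola

Head-to-head results (15 friends):
Isola vs Harvest: Harvest, 9–6.
Isola vs Grove: Grove wins 9–6.
Isola vs Ember: 2 for Isola, 13 for Ember — Ember by 13–2.
Harvest vs Grove: Harvest, 11–4.
Harvest–Ember: Ember 11–4.
Grove–Ember: Ember 15–0.
Isola is beaten in every head-to-head and is the Condorcet loser.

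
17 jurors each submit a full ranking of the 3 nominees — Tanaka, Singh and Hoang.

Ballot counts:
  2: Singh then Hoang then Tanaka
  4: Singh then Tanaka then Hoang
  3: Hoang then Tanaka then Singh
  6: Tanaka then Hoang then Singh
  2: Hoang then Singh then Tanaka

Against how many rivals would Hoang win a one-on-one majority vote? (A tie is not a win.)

Hoang against each rival (17 jurors):
Hoang vs Tanaka: Hoang is ranked higher on 2+3+2 = 7 ballots, Tanaka on 10. Tanaka wins 10–7.
Hoang vs Singh: 3+6+2 = 11 for Hoang, 6 for Singh — Hoang by 11–6.
Hoang beats Singh; loses to Tanaka — 1 pairwise win.

1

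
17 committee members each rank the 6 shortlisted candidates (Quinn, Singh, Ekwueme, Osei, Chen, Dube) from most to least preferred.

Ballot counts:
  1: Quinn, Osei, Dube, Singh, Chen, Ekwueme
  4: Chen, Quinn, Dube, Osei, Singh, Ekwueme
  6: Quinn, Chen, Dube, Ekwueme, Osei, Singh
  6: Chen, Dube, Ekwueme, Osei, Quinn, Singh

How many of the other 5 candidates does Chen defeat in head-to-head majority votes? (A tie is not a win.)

5

Chen against each rival (17 committee members):
Chen vs Quinn: Chen, 10–7.
Chen vs Singh: Chen wins 16–1.
Chen vs Ekwueme: Chen preferred on 1+4+6+6 = 17 ballots; Chen wins 17–0.
Chen vs Osei: Chen is ranked higher on 4+6+6 = 16 ballots, Osei on 1. Chen wins 16–1.
Chen vs Dube: Chen wins 16–1.
Chen beats Quinn, Singh, Ekwueme, Osei, Dube — 5 pairwise wins.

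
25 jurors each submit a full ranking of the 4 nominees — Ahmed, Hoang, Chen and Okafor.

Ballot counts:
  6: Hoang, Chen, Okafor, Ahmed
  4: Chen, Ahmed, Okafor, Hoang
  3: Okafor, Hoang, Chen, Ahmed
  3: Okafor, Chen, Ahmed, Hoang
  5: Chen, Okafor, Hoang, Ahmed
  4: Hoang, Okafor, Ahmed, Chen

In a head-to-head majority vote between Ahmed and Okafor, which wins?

Okafor

Ballots ranking Ahmed above Okafor: 4.
Ballots ranking Okafor above Ahmed: 25 − 4 = 21.
Okafor wins the head-to-head 21–4.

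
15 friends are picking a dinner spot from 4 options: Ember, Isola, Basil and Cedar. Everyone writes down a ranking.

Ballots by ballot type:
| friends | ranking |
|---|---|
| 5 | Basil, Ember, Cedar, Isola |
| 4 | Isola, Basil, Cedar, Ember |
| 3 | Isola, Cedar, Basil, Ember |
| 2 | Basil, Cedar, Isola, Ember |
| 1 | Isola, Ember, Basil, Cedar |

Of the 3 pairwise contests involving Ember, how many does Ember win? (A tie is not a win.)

Ember against each rival (15 friends):
Ember vs Isola: Ember preferred on 5 ballots; Isola wins 10–5.
Ember–Basil: Basil 14–1.
Ember vs Cedar: Cedar wins 9–6.
Ember beats no one; loses to Isola, Basil, Cedar — 0 pairwise wins.

0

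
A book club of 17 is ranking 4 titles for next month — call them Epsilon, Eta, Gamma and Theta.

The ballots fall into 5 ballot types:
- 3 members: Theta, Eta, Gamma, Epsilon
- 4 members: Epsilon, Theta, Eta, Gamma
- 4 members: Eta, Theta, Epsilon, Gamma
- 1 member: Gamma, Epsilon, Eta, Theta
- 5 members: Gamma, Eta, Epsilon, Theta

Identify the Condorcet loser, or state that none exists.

none

Pairwise majorities:
Epsilon vs Eta: 4+1 = 5 for Epsilon, 12 for Eta — Eta by 12–5.
Epsilon–Gamma: Gamma 9–8.
Epsilon vs Theta: 4+1+5 = 10 for Epsilon, 7 for Theta — Epsilon by 10–7.
Eta vs Gamma: 3+4+4 = 11 for Eta, 6 for Gamma — Eta by 11–6.
Eta vs Theta: Eta preferred on 4+1+5 = 10 ballots; Eta wins 10–7.
Gamma vs Theta: Theta, 11–6.
Each book has at least one pairwise win (Epsilon beats Theta; Eta beats Epsilon; Gamma beats Epsilon; Theta beats Gamma) — no Condorcet loser.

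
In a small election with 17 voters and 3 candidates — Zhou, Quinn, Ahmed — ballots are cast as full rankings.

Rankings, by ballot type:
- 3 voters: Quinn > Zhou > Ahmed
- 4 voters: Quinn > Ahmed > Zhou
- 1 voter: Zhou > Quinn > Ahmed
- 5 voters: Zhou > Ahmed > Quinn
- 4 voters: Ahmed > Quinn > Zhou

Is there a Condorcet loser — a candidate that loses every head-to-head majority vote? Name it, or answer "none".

none

Head-to-head results (17 voters):
Zhou vs Quinn: 1+5 = 6 for Zhou, 11 for Quinn — Quinn by 11–6.
Zhou vs Ahmed: Zhou, 9–8.
Quinn vs Ahmed: 3+4+1 = 8 for Quinn, 9 for Ahmed — Ahmed by 9–8.
No candidate is winless: Zhou beats Ahmed; Quinn beats Zhou; Ahmed beats Quinn. There is no Condorcet loser.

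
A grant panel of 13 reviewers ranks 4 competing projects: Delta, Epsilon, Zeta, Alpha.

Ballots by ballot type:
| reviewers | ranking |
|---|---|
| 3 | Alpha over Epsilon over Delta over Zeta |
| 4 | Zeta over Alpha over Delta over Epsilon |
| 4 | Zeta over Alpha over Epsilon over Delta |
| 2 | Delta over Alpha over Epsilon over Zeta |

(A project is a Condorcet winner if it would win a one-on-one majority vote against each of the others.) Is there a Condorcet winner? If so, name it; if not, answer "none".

Pairwise majorities:
Delta–Epsilon: Epsilon 7–6.
Delta vs Zeta: Zeta, 8–5.
Delta vs Alpha: Alpha, 11–2.
Epsilon–Zeta: Zeta 8–5.
Epsilon vs Alpha: Alpha wins 13–0.
Zeta–Alpha: Zeta 8–5.
Zeta defeats every rival head-to-head and is the Condorcet winner.

Zeta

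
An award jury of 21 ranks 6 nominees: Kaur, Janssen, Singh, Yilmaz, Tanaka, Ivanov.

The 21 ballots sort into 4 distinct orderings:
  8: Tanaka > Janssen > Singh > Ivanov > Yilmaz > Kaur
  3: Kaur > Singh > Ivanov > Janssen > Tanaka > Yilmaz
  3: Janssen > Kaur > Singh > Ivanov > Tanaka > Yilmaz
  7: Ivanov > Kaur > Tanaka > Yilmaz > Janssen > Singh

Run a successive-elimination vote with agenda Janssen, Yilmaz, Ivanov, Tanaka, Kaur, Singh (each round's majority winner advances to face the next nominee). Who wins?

Kaur

Round 1: Janssen vs Yilmaz — 14–7, Janssen advances.
Round 2: Janssen vs Ivanov — 11–10, Janssen advances.
Round 3: Janssen vs Tanaka — 6–15, Tanaka advances.
Round 4: Tanaka vs Kaur — 8–13, Kaur advances.
Round 5: Kaur vs Singh — 13–8, Kaur advances.
Kaur survives the agenda.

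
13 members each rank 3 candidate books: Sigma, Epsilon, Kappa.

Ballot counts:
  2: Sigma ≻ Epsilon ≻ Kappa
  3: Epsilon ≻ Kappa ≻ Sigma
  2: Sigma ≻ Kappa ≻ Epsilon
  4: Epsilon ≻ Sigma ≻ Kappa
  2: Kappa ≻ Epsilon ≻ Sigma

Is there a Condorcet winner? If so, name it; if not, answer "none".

Epsilon

Head-to-head results (13 members):
Sigma–Epsilon: Epsilon 9–4.
Sigma vs Kappa: Sigma wins 8–5.
Epsilon vs Kappa: Epsilon wins 9–4.
Only Epsilon has no losses; Epsilon is the Condorcet winner.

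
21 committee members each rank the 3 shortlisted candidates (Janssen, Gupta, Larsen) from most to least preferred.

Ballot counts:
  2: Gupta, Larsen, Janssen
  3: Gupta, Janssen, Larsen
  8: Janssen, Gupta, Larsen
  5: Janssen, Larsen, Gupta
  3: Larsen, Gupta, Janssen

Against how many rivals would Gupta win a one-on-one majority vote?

1

Gupta against each rival (21 committee members):
Gupta vs Janssen: 2+3+3 = 8 for Gupta, 13 for Janssen — Janssen by 13–8.
Gupta vs Larsen: Gupta wins 13–8.
Gupta beats Larsen; loses to Janssen — 1 pairwise win.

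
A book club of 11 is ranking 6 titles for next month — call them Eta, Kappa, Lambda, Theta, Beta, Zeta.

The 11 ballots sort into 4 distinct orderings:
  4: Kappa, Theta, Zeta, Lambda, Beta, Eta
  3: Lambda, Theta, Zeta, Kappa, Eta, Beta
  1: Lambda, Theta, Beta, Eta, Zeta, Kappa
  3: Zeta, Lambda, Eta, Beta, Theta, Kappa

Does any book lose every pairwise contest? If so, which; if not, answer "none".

Beta

Head-to-head results (11 members):
Eta vs Kappa: Eta is ranked higher on 1+3 = 4 ballots, Kappa on 7. Kappa wins 7–4.
Eta vs Lambda: Eta preferred on 0 ballots; Lambda wins 11–0.
Eta vs Theta: Eta is ranked higher on 3 ballots, Theta on 8. Theta wins 8–3.
Eta vs Beta: Eta preferred on 3+3 = 6 ballots; Eta wins 6–5.
Eta vs Zeta: Eta is ranked higher on 1 ballot, Zeta on 10. Zeta wins 10–1.
Kappa vs Lambda: Kappa is ranked higher on 4 ballots, Lambda on 7. Lambda wins 7–4.
Kappa vs Theta: Kappa preferred on 4 ballots; Theta wins 7–4.
Kappa vs Beta: 7 to 4, Kappa.
Kappa vs Zeta: 4 to 7, Zeta.
Lambda vs Theta: Lambda preferred on 3+1+3 = 7 ballots; Lambda wins 7–4.
Lambda–Beta: Lambda 11–0.
Lambda vs Zeta: Lambda is ranked higher on 3+1 = 4 ballots, Zeta on 7. Zeta wins 7–4.
Theta vs Beta: 4+3+1 = 8 for Theta, 3 for Beta — Theta by 8–3.
Theta vs Zeta: Theta is ranked higher on 4+3+1 = 8 ballots, Zeta on 3. Theta wins 8–3.
Beta–Zeta: Zeta 10–1.
Beta is beaten in every head-to-head and is the Condorcet loser.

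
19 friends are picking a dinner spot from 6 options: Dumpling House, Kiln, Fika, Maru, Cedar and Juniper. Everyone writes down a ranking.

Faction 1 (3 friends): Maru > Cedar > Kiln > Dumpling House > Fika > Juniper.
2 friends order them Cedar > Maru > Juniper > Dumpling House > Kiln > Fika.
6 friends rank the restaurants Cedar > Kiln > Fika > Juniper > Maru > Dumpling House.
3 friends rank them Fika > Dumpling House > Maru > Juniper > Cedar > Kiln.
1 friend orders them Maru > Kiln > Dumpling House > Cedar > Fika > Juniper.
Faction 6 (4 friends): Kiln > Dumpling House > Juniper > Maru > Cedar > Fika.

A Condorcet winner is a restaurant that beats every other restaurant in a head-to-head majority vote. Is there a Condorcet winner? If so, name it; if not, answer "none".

Check each pair by majority over 19 ballots:
Dumpling House vs Kiln: 2+3 = 5 for Dumpling House, 14 for Kiln — Kiln by 14–5.
Dumpling House vs Fika: Dumpling House wins 10–9.
Dumpling House vs Maru: Dumpling House preferred on 3+4 = 7 ballots; Maru wins 12–7.
Dumpling House vs Cedar: Cedar wins 11–8.
Dumpling House vs Juniper: 11 to 8, Dumpling House.
Kiln vs Fika: Kiln, 16–3.
Kiln vs Maru: Kiln, 10–9.
Kiln vs Cedar: Cedar wins 14–5.
Kiln vs Juniper: 14 to 5, Kiln.
Fika vs Maru: 9 to 10, Maru.
Fika vs Cedar: 3 for Fika, 16 for Cedar — Cedar by 16–3.
Fika vs Juniper: 3+6+3+1 = 13 for Fika, 6 for Juniper — Fika by 13–6.
Maru vs Cedar: Maru wins 11–8.
Maru vs Juniper: Juniper, 10–9.
Cedar–Juniper: Cedar 12–7.
Every restaurant loses at least once (Dumpling House loses to Kiln; Kiln loses to Cedar; Fika loses to Dumpling House; Maru loses to Kiln; Cedar loses to Maru; Juniper loses to Dumpling House). The majority relation contains the cycle Dumpling House beats Juniper beats Maru beats Dumpling House, so there is no Condorcet winner.

none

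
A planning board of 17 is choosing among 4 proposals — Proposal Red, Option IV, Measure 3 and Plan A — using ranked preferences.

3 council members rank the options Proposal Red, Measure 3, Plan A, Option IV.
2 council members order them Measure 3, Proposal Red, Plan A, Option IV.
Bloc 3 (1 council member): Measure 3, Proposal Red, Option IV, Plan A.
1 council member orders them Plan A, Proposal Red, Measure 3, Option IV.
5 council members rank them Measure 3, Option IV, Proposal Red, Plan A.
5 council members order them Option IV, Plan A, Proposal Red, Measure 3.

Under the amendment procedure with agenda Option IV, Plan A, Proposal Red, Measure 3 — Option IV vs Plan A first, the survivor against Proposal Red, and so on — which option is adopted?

Measure 3

Round 1: Option IV vs Plan A — 11–6, Option IV advances.
Round 2: Option IV vs Proposal Red — 10–7, Option IV advances.
Round 3: Option IV vs Measure 3 — 5–12, Measure 3 advances.
The agenda winner is Measure 3.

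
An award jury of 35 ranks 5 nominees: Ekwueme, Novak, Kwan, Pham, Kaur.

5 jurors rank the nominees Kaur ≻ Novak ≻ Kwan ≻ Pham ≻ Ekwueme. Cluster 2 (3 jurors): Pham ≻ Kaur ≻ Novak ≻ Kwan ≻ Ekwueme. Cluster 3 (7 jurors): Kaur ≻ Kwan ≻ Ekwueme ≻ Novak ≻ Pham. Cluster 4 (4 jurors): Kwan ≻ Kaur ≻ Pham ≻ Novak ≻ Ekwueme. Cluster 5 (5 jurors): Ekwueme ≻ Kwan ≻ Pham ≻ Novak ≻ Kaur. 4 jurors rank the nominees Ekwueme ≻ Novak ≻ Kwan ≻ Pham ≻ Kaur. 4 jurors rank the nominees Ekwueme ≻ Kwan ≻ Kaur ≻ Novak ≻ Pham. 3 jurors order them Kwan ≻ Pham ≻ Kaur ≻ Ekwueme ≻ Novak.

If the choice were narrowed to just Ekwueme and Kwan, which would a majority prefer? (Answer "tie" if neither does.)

Kwan

Ballots ranking Ekwueme above Kwan: 5 + 4 + 4 = 13.
Ballots ranking Kwan above Ekwueme: 35 − 13 = 22.
Kwan wins the head-to-head 22–13.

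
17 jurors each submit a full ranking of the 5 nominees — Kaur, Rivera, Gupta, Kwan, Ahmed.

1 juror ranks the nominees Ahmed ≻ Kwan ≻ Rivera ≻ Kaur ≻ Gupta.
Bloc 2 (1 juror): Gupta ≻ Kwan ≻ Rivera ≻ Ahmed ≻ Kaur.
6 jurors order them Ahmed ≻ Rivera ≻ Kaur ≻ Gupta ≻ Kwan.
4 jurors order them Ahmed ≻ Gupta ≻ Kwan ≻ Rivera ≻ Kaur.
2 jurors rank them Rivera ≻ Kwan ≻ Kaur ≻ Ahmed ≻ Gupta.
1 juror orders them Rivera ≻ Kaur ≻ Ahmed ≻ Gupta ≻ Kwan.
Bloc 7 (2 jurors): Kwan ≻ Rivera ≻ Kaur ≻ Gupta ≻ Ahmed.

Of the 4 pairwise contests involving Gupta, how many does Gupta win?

1

Gupta against each rival (17 jurors):
Gupta vs Kaur: Gupta is ranked higher on 1+4 = 5 ballots, Kaur on 12. Kaur wins 12–5.
Gupta vs Rivera: Rivera wins 12–5.
Gupta vs Kwan: Gupta wins 12–5.
Gupta vs Ahmed: Ahmed, 14–3.
Gupta beats Kwan; loses to Kaur, Rivera, Ahmed — 1 pairwise win.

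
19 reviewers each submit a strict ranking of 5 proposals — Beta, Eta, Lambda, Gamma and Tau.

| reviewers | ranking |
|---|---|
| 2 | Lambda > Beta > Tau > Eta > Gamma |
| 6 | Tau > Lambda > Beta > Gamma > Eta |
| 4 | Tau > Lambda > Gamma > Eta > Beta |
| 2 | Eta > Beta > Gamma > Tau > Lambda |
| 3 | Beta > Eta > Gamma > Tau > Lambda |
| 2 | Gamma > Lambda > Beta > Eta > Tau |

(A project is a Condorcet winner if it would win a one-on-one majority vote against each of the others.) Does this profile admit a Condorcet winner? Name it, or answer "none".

Tau

Check each pair by majority over 19 ballots:
Beta vs Eta: Beta, 13–6.
Beta vs Lambda: Lambda wins 14–5.
Beta vs Gamma: Beta, 13–6.
Beta vs Tau: Tau, 10–9.
Eta vs Lambda: Lambda wins 14–5.
Eta vs Gamma: Gamma wins 12–7.
Eta vs Tau: Tau, 12–7.
Lambda vs Gamma: Lambda, 12–7.
Lambda vs Tau: Tau, 15–4.
Gamma vs Tau: Tau wins 12–7.
Tau wins every pairwise contest, so Tau is the Condorcet winner.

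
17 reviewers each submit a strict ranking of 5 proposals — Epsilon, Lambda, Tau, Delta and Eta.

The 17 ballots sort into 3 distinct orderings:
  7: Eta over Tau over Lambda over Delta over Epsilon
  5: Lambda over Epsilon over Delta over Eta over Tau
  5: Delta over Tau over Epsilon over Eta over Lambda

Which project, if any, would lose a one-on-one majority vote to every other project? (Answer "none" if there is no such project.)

none

Head-to-head results (17 reviewers):
Epsilon vs Lambda: 5 for Epsilon, 12 for Lambda — Lambda by 12–5.
Epsilon vs Tau: Tau, 12–5.
Epsilon vs Delta: 5 for Epsilon, 12 for Delta — Delta by 12–5.
Epsilon vs Eta: 10 to 7, Epsilon.
Lambda vs Tau: 5 for Lambda, 12 for Tau — Tau by 12–5.
Lambda vs Delta: Lambda wins 12–5.
Lambda vs Eta: 5 to 12, Eta.
Tau vs Delta: Tau preferred on 7 ballots; Delta wins 10–7.
Tau vs Eta: Eta, 12–5.
Delta vs Eta: Delta, 10–7.
Every project wins at least one matchup (Epsilon beats Eta; Lambda beats Epsilon; Tau beats Epsilon; Delta beats Epsilon; Eta beats Lambda), so there is no Condorcet loser.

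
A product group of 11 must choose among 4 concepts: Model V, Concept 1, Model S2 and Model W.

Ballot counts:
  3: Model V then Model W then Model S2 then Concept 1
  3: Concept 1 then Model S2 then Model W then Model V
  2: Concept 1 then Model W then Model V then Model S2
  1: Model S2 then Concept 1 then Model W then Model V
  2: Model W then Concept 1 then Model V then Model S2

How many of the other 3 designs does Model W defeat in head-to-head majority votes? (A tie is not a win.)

2

Model W against each rival (11 engineers):
Model W vs Model V: 3+2+1+2 = 8 for Model W, 3 for Model V — Model W by 8–3.
Model W vs Concept 1: Concept 1 wins 6–5.
Model W vs Model S2: Model W, 7–4.
Model W beats Model V, Model S2; loses to Concept 1 — 2 pairwise wins.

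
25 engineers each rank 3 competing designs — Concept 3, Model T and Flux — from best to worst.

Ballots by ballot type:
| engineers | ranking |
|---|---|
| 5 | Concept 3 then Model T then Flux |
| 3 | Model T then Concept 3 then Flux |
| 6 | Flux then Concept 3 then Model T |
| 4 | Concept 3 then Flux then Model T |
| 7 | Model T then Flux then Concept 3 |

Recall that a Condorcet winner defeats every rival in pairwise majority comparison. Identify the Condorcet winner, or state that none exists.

Pairwise majorities:
Concept 3 vs Model T: Concept 3 is ranked higher on 5+6+4 = 15 ballots, Model T on 10. Concept 3 wins 15–10.
Concept 3 vs Flux: 5+3+4 = 12 for Concept 3, 13 for Flux — Flux by 13–12.
Model T vs Flux: Model T is ranked higher on 5+3+7 = 15 ballots, Flux on 10. Model T wins 15–10.
Each design drops at least one matchup (Concept 3 loses to Flux; Model T loses to Concept 3; Flux loses to Model T); the cycle Concept 3 > Model T > Flux > Concept 3 rules out a Condorcet winner.

none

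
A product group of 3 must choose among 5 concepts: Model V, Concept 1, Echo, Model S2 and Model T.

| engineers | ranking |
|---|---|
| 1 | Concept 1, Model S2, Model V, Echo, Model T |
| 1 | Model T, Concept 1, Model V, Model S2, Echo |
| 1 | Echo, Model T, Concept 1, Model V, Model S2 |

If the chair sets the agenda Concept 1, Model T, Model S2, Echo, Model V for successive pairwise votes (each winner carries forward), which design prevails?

Model V

Round 1: Concept 1 vs Model T — 1–2, Model T advances.
Round 2: Model T vs Model S2 — 2–1, Model T advances.
Round 3: Model T vs Echo — 1–2, Echo advances.
Round 4: Echo vs Model V — 1–2, Model V advances.
The agenda winner is Model V.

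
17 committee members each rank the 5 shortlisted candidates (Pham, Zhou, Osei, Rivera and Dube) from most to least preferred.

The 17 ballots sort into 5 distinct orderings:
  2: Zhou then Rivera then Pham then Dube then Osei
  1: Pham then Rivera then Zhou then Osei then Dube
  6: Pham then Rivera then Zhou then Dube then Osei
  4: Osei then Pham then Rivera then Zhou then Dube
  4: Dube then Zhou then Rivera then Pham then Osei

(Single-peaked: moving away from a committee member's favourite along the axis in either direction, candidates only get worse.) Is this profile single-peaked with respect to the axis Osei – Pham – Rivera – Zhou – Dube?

yes

Axis positions: Osei=1, Pham=2, Rivera=3, Zhou=4, Dube=5.
Bloc 1 (peak Zhou at position 4): ranking walks positions 4-3-2-5-1, expanding outward from the peak — single-peaked.
Bloc 2 (peak Pham at position 2): ranking walks positions 2-3-4-1-5, expanding outward from the peak — single-peaked.
Bloc 3 (peak Pham at position 2): ranking walks positions 2-3-4-5-1, expanding outward from the peak — single-peaked.
Bloc 4 (peak Osei at position 1): ranking walks positions 1-2-3-4-5, expanding outward from the peak — single-peaked.
Bloc 5 (peak Dube at position 5): ranking walks positions 5-4-3-2-1, expanding outward from the peak — single-peaked.
Every ranking is single-peaked on this axis.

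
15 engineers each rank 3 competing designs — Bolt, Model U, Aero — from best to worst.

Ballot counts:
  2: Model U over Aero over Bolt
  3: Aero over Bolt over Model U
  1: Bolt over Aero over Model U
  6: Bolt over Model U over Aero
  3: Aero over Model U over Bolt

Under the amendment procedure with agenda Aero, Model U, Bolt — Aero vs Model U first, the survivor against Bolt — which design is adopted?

Bolt

Round 1: Aero vs Model U — 7–8, Model U advances.
Round 2: Model U vs Bolt — 5–10, Bolt advances.
Bolt survives the agenda.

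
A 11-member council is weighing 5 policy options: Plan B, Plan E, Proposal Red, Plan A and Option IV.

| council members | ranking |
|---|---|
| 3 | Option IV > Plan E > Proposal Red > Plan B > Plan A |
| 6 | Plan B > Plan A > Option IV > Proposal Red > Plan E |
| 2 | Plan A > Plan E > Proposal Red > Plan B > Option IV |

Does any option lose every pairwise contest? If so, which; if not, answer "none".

Head-to-head results (11 council members):
Plan B vs Plan E: Plan B preferred on 6 ballots; Plan B wins 6–5.
Plan B vs Proposal Red: Plan B is ranked higher on 6 ballots, Proposal Red on 5. Plan B wins 6–5.
Plan B vs Plan A: 3+6 = 9 for Plan B, 2 for Plan A — Plan B by 9–2.
Plan B vs Option IV: Plan B preferred on 6+2 = 8 ballots; Plan B wins 8–3.
Plan E–Proposal Red: Proposal Red 6–5.
Plan E–Plan A: Plan A 8–3.
Plan E vs Option IV: Option IV, 9–2.
Proposal Red vs Plan A: 3 to 8, Plan A.
Proposal Red vs Option IV: Option IV wins 9–2.
Plan A–Option IV: Plan A 8–3.
Plan E is beaten in every head-to-head and is the Condorcet loser.

Plan E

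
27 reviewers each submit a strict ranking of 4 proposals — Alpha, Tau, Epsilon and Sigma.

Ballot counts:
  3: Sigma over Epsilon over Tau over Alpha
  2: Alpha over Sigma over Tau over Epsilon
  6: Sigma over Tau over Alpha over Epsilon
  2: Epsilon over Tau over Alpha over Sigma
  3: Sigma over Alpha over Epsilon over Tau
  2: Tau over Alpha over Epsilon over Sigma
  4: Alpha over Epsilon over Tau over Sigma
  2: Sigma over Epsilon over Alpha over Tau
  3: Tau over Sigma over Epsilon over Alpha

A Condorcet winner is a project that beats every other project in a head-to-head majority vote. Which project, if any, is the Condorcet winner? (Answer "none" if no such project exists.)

Head-to-head results (27 reviewers):
Alpha vs Tau: Tau wins 16–11.
Alpha vs Epsilon: Alpha, 17–10.
Alpha–Sigma: Sigma 17–10.
Tau–Epsilon: Epsilon 14–13.
Tau–Sigma: Sigma 16–11.
Epsilon vs Sigma: Sigma, 19–8.
Sigma defeats every rival head-to-head and is the Condorcet winner.

Sigma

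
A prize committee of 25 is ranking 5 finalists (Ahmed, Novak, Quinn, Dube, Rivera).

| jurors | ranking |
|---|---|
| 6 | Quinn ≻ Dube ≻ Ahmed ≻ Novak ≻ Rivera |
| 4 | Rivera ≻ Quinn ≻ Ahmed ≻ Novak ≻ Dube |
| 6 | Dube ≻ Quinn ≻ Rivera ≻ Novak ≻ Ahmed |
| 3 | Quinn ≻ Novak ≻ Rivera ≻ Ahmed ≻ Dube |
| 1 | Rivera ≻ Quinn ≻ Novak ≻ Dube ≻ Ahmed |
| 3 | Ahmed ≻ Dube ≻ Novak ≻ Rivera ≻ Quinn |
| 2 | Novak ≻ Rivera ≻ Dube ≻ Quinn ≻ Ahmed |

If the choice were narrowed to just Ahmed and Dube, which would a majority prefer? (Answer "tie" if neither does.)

Dube

Ballots ranking Ahmed above Dube: 4 + 3 + 3 = 10.
Ballots ranking Dube above Ahmed: 25 − 10 = 15.
Dube wins the head-to-head 15–10.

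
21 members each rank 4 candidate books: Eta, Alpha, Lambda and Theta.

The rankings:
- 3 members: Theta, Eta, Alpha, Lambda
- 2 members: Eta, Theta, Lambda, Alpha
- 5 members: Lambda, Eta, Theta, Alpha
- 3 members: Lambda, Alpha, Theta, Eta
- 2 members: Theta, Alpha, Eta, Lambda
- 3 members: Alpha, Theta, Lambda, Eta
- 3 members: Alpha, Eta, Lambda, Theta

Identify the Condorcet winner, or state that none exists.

Check each pair by majority over 21 ballots:
Eta vs Alpha: Eta is ranked higher on 3+2+5 = 10 ballots, Alpha on 11. Alpha wins 11–10.
Eta vs Lambda: Eta is ranked higher on 3+2+2+3 = 10 ballots, Lambda on 11. Lambda wins 11–10.
Eta vs Theta: Eta is ranked higher on 2+5+3 = 10 ballots, Theta on 11. Theta wins 11–10.
Alpha–Lambda: Alpha 11–10.
Alpha vs Theta: Theta, 12–9.
Lambda vs Theta: 5+3+3 = 11 for Lambda, 10 for Theta — Lambda by 11–10.
Every book loses at least once (Eta loses to Alpha; Alpha loses to Theta; Lambda loses to Alpha; Theta loses to Lambda). The majority relation contains the cycle Alpha beats Lambda beats Theta beats Alpha, so there is no Condorcet winner.

none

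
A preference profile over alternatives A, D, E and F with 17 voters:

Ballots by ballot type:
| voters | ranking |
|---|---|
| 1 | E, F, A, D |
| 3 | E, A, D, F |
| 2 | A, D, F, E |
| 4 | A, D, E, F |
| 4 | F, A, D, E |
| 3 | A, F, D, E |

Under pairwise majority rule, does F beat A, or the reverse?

Ballots ranking F above A: 1 + 4 = 5.
Ballots ranking A above F: 17 − 5 = 12.
A wins the head-to-head 12–5.

A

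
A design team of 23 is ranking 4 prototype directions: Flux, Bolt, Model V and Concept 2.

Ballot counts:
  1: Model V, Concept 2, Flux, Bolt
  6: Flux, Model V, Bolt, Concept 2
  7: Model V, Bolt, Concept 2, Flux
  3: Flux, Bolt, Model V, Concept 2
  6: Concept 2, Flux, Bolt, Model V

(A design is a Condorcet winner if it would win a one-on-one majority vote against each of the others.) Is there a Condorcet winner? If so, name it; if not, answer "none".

Check each pair by majority over 23 ballots:
Flux vs Bolt: Flux, 16–7.
Flux vs Model V: Flux, 15–8.
Flux–Concept 2: Concept 2 14–9.
Bolt vs Model V: Model V wins 14–9.
Bolt vs Concept 2: Bolt, 16–7.
Model V vs Concept 2: Model V wins 17–6.
Every design loses at least once (Flux loses to Concept 2; Bolt loses to Flux; Model V loses to Flux; Concept 2 loses to Bolt). The majority relation contains the cycle Flux beats Bolt beats Concept 2 beats Flux, so there is no Condorcet winner.

none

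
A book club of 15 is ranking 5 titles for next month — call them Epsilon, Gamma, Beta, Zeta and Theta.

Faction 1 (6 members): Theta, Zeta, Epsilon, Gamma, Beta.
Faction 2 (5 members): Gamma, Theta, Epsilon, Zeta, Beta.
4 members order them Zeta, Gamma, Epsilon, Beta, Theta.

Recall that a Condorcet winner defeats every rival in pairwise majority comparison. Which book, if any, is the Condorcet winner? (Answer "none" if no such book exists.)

none

Head-to-head results (15 members):
Epsilon vs Gamma: Gamma, 9–6.
Epsilon–Beta: Epsilon 15–0.
Epsilon vs Zeta: Zeta, 10–5.
Epsilon vs Theta: 4 to 11, Theta.
Gamma vs Beta: 6+5+4 = 15 for Gamma, 0 for Beta — Gamma by 15–0.
Gamma vs Zeta: Zeta wins 10–5.
Gamma vs Theta: Gamma, 9–6.
Beta vs Zeta: Beta is ranked higher on 0 ballots, Zeta on 15. Zeta wins 15–0.
Beta vs Theta: Theta, 11–4.
Zeta–Theta: Theta 11–4.
Each book drops at least one matchup (Epsilon loses to Gamma; Gamma loses to Zeta; Beta loses to Epsilon; Zeta loses to Theta; Theta loses to Gamma); the cycle Gamma beats Theta beats Zeta beats Gamma rules out a Condorcet winner.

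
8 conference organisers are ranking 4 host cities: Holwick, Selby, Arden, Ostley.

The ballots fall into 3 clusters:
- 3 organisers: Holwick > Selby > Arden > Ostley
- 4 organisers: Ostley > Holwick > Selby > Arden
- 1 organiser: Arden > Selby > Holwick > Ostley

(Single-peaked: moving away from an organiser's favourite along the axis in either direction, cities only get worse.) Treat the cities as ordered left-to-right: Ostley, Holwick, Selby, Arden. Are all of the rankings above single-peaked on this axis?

Axis positions: Ostley=1, Holwick=2, Selby=3, Arden=4.
Cluster 1 (peak Holwick at position 2): ranking walks positions 2-3-4-1, expanding outward from the peak — single-peaked.
Cluster 2 (peak Ostley at position 1): ranking walks positions 1-2-3-4, expanding outward from the peak — single-peaked.
Cluster 3 (peak Arden at position 4): ranking walks positions 4-3-2-1, expanding outward from the peak — single-peaked.
Every ranking is single-peaked on this axis.

yes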